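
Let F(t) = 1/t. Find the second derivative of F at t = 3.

The coefficient of (t - 3)^2 in the expansion is 1/27, so F′′(3) = 2! * (1/27) = 2/27.

2/27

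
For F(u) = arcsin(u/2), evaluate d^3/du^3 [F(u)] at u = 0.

The coefficient of u^3 in the expansion is 1/48, so F′′′(0) = 3! * (1/48) = 1/8.

1/8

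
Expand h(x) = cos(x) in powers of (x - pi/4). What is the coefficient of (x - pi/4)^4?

h(pi/4) = sqrt(2)/2
h′(pi/4) = -sqrt(2)/2
h′′(pi/4) = -sqrt(2)/2
h′′′(pi/4) = sqrt(2)/2
h^(4)(pi/4) = sqrt(2)/2

sqrt(2)/48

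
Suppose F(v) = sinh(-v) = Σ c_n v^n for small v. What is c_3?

-1/6

Compute the successive derivatives at the expansion point and divide by k!.
F(0) = 0
F′(0) = -1
F′′(0) = 0
F′′′(0) = -1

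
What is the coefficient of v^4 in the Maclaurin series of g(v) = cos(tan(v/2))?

Let u equal the inner series; expand the outer function in u and truncate.
[v^0] = 1;  [v^1] = 0;  [v^2] = -1/8;  [v^3] = 0;  [v^4] = -7/384.

-7/384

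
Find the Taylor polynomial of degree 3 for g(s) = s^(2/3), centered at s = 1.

[(s - 1)^0] = 1;  [(s - 1)^1] = 2/3;  [(s - 1)^2] = -1/9;  [(s - 1)^3] = 4/81.

4*(s - 1)^3/81 - (s - 1)^2/9 + 2*(s - 1)/3 + 1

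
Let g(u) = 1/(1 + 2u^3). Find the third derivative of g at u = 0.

The coefficient of u^3 in the expansion is -2, so g′′′(0) = 3! * (-2) = -12.

-12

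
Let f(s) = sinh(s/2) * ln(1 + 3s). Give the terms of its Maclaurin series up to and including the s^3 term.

Write out both Maclaurin series and multiply, keeping only the needed powers.
f(0) = 0
f′(0) = 0
f′′(0) = 3
f′′′(0) = -27/2

-9*s^3/4 + 3*s^2/2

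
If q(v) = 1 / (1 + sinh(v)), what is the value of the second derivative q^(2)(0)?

Write 1/(1+u) = 1 - u + u^2 - u^3 + ... and substitute the series for u.
The coefficient of v^2 in the expansion is 1, so q′′(0) = 2! * (1) = 2.

2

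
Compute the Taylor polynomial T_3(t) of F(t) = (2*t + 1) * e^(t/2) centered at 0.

13*t^3/48 + 9*t^2/8 + 5*t/2 + 1

Distribute the polynomial across the series and collect like powers.
F(0) = 1
F′(0) = 5/2
F′′(0) = 9/4
F′′′(0) = 13/8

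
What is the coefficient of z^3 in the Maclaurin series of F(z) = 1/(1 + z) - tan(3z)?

-10

Combine the two series term by term.
[z^0] = 1;  [z^1] = -4;  [z^2] = 1;  [z^3] = -10.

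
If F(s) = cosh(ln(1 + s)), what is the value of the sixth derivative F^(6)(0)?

Let u equal the inner series; expand the outer function in u and truncate.
The coefficient of s^6 in the expansion is 1/2, so F^(6)(0) = 6! * (1/2) = 360.

360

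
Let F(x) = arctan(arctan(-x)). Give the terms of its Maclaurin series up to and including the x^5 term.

Let u equal the inner series; expand the outer function in u and truncate.
F(0) = 0
F′(0) = -1
F′′(0) = 0
F′′′(0) = 4
F^(4)(0) = 0
F^(5)(0) = -88

-11*x^5/15 + 2*x^3/3 - x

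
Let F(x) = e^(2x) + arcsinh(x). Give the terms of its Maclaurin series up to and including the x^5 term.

41*x^5/120 + 2*x^4/3 + 7*x^3/6 + 2*x^2 + 3*x + 1

Combine the two series term by term.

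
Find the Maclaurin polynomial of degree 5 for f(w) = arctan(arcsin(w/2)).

Compose series: expand the inner function first, then feed it into the outer expansion.
f(0) = 0
f′(0) = 1/2
f′′(0) = 0
f′′′(0) = -1/8
f^(4)(0) = 0
f^(5)(0) = 13/32
Then c_k = f^(k)(0)/k! gives each Taylor coefficient.

13*w^5/3840 - w^3/48 + w/2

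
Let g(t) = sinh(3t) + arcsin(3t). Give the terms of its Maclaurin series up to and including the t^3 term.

9*t^3 + 6*t

Expand each term separately and add.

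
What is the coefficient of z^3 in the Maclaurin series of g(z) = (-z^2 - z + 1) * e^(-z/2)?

17/48

Distribute the polynomial across the series and collect like powers.
g(0) = 1
g′(0) = -3/2
g′′(0) = -3/4
g′′′(0) = 17/8
So c_3 = g′′′(0)/3! = 17/48.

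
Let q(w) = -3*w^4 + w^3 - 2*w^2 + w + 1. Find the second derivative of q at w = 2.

-136

Use the known series and substitute for the argument.
From the series, [(w - 2)^2] q = -68; multiply by 2! = 2 to get -136.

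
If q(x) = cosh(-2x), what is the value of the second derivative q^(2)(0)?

4

From the series, [x^2] q = 2; multiply by 2! = 2 to get 4.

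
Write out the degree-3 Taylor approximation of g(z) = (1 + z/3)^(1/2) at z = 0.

z^3/432 - z^2/72 + z/6 + 1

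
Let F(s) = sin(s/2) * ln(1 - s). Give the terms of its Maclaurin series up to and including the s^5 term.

-11*s^5/96 - 7*s^4/48 - s^3/4 - s^2/2

Expand each factor separately, then convolve coefficients.
F(0) = 0
F′(0) = 0
F′′(0) = -1
F′′′(0) = -3/2
F^(4)(0) = -7/2
F^(5)(0) = -55/4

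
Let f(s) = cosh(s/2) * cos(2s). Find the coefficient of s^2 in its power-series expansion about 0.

Expand each factor separately, then convolve coefficients.
f(0) = 1
f′(0) = 0
f′′(0) = -15/4
Dividing each by k! gives the coefficients c_0, ..., c_2.

-15/8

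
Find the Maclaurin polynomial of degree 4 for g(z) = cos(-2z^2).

g(0) = 1
g′(0) = 0
g′′(0) = 0
g′′′(0) = 0
g^(4)(0) = -48
Dividing each by k! gives the coefficients c_0, ..., c_4.

1 - 2*z^4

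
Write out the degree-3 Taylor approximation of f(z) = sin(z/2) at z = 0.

-z^3/48 + z/2

Use the known series and substitute for the argument.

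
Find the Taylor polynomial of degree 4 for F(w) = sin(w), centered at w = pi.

Differentiate repeatedly and evaluate at the center.

(w - pi)^3/6 - (w - pi)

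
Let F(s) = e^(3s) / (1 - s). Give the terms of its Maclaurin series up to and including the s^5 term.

92*s^5/5 + 131*s^4/8 + 13*s^3 + 17*s^2/2 + 4*s + 1

Write out both Maclaurin series and multiply, keeping only the needed powers.
[s^0] = 1;  [s^1] = 4;  [s^2] = 17/2;  [s^3] = 13;  [s^4] = 131/8;  [s^5] = 92/5.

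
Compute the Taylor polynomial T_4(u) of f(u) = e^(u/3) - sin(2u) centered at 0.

u^4/1944 + 217*u^3/162 + u^2/18 - 5*u/3 + 1

Add the two expansions coefficient-wise.
f(0) = 1
f′(0) = -5/3
f′′(0) = 1/9
f′′′(0) = 217/27
f^(4)(0) = 1/81
Dividing each by k! gives the coefficients c_0, ..., c_4.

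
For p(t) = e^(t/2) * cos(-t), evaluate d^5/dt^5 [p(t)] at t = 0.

Multiply the two series term by term and collect like powers.
The coefficient of t^5 in the expansion is 41/3840, so p^(5)(0) = 5! * (41/3840) = 41/32.

41/32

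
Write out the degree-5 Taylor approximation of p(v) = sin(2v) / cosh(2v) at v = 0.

Write the quotient as an unknown series and match coefficients against numerator = denominator · series.

48*v^5/5 - 16*v^3/3 + 2*v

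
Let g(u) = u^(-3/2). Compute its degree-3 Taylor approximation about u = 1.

-35*(u - 1)^3/16 + 15*(u - 1)^2/8 - 3*(u - 1)/2 + 1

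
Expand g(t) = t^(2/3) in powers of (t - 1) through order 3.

4*(t - 1)^3/81 - (t - 1)^2/9 + 2*(t - 1)/3 + 1

[(t - 1)^0] = 1;  [(t - 1)^1] = 2/3;  [(t - 1)^2] = -1/9;  [(t - 1)^3] = 4/81.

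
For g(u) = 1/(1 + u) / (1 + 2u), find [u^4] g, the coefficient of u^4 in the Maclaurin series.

Expand each factor separately, then convolve coefficients.
[u^0] = 1;  [u^1] = -3;  [u^2] = 7;  [u^3] = -15;  [u^4] = 31.

31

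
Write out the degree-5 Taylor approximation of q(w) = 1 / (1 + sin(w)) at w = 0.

Use the geometric series for the reciprocal, then substitute.
q(0) = 1
q′(0) = -1
q′′(0) = 2
q′′′(0) = -5
q^(4)(0) = 16
q^(5)(0) = -61

-61*w^5/120 + 2*w^4/3 - 5*w^3/6 + w^2 - w + 1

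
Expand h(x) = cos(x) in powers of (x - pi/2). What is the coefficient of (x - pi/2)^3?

h(pi/2) = 0
h′(pi/2) = -1
h′′(pi/2) = 0
h′′′(pi/2) = 1

1/6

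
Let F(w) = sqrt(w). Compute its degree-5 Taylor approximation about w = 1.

7*(w - 1)^5/256 - 5*(w - 1)^4/128 + (w - 1)^3/16 - (w - 1)^2/8 + (w - 1)/2 + 1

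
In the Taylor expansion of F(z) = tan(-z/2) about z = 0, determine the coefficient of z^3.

-1/24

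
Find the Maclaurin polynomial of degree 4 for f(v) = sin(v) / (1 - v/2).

Write out both Maclaurin series and multiply, keeping only the needed powers.

v^4/24 + v^3/12 + v^2/2 + v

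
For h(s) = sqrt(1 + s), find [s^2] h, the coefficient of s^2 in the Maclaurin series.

-1/8

h(0) = 1
h′(0) = 1/2
h′′(0) = -1/4
So c_2 = h′′(0)/2! = -1/8.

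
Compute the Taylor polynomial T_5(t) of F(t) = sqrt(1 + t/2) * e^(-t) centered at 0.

1781*t^5/122880 - 53*t^4/2048 - t^3/384 + 7*t^2/32 - 3*t/4 + 1

Expand each factor separately, then convolve coefficients.
[t^0] = 1;  [t^1] = -3/4;  [t^2] = 7/32;  [t^3] = -1/384;  [t^4] = -53/2048;  [t^5] = 1781/122880.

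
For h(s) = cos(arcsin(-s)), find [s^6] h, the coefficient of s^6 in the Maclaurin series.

Let u equal the inner series; expand the outer function in u and truncate.

-1/16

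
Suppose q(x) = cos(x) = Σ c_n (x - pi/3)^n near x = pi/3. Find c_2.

q(pi/3) = 1/2
q′(pi/3) = -sqrt(3)/2
q′′(pi/3) = -1/2

-1/4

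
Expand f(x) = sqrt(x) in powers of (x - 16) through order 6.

-21*(x - 16)^6/4294967296 + 7*(x - 16)^5/67108864 - 5*(x - 16)^4/2097152 + (x - 16)^3/16384 - (x - 16)^2/512 + (x - 16)/8 + 4

[(x - 16)^0] = 4;  [(x - 16)^1] = 1/8;  [(x - 16)^2] = -1/512;  [(x - 16)^3] = 1/16384;  [(x - 16)^4] = -5/2097152;  [(x - 16)^5] = 7/67108864;  [(x - 16)^6] = -21/4294967296.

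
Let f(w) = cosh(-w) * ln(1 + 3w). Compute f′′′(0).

63

Take the Cauchy product of the two expansions.
From the series, [w^3] f = 21/2; multiply by 3! = 6 to get 63.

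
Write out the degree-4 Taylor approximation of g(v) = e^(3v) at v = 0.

[v^0] = 1;  [v^1] = 3;  [v^2] = 9/2;  [v^3] = 9/2;  [v^4] = 27/8.

27*v^4/8 + 9*v^3/2 + 9*v^2/2 + 3*v + 1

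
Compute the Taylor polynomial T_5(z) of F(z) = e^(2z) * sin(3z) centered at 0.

Multiply the two series term by term and collect like powers.
F(0) = 0
F′(0) = 3
F′′(0) = 12
F′′′(0) = 9
F^(4)(0) = -120
F^(5)(0) = -597

-199*z^5/40 - 5*z^4 + 3*z^3/2 + 6*z^2 + 3*z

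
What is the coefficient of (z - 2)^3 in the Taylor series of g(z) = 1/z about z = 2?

c_3 = g′′′(2)/3! = -1/16.

-1/16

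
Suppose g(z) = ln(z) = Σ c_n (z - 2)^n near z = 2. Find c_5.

1/160

g(2) = ln(2)
g′(2) = 1/2
g′′(2) = -1/4
g′′′(2) = 1/4
g^(4)(2) = -3/8
g^(5)(2) = 3/4
The Taylor polynomial is Σ g^(k)(2)/k! · (z - 2)^k.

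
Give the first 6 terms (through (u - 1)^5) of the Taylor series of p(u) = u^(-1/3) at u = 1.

Apply the Taylor formula c_k = f^(k)(a)/k!.

-91*(u - 1)^5/729 + 35*(u - 1)^4/243 - 14*(u - 1)^3/81 + 2*(u - 1)^2/9 - (u - 1)/3 + 1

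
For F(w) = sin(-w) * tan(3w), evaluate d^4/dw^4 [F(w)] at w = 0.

-204

Expand each factor separately, then convolve coefficients.
The coefficient of w^4 in the expansion is -17/2, so F^(4)(0) = 4! * (-17/2) = -204.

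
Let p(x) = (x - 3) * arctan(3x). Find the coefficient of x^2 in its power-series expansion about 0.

3

Shift and add copies of the series according to the polynomial's terms.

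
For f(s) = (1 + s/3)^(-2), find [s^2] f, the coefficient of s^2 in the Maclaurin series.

1/3

f(0) = 1
f′(0) = -2/3
f′′(0) = 2/3
So c_2 = f′′(0)/2! = 1/3.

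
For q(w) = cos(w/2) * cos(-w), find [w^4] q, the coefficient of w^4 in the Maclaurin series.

Take the Cauchy product of the two expansions.
q(0) = 1
q′(0) = 0
q′′(0) = -5/4
q′′′(0) = 0
q^(4)(0) = 41/16
Then c_k = q^(k)(0)/k! gives each Taylor coefficient.

41/384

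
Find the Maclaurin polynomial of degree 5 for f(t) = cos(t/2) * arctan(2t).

6469*t^5/960 - 35*t^3/12 + 2*t

Write out both Maclaurin series and multiply, keeping only the needed powers.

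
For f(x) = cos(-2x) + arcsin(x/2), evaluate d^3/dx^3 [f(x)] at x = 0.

1/8

Combine the two series term by term.
The coefficient of x^3 in the expansion is 1/48, so f′′′(0) = 3! * (1/48) = 1/8.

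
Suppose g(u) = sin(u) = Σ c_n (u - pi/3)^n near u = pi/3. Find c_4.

[(u - pi/3)^0] = sqrt(3)/2;  [(u - pi/3)^1] = 1/2;  [(u - pi/3)^2] = -sqrt(3)/4;  [(u - pi/3)^3] = -1/12;  [(u - pi/3)^4] = sqrt(3)/48.

sqrt(3)/48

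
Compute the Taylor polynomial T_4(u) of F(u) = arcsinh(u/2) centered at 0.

Use the known series and substitute for the argument.
[u^0] = 0;  [u^1] = 1/2;  [u^2] = 0;  [u^3] = -1/48;  [u^4] = 0.

-u^3/48 + u/2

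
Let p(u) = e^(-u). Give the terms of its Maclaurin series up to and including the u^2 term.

p(0) = 1
p′(0) = -1
p′′(0) = 1
Dividing each by k! gives the coefficients c_0, ..., c_2.

u^2/2 - u + 1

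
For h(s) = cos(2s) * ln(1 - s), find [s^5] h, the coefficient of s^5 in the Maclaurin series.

-1/5

Multiply the two series term by term and collect like powers.
So c_5 = h^(5)(0)/5! = -1/5.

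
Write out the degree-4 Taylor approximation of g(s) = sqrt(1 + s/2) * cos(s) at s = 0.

337*s^4/6144 - 15*s^3/128 - 17*s^2/32 + s/4 + 1

Take the Cauchy product of the two expansions.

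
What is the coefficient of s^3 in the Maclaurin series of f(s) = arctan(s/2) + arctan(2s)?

-65/24

Expand each term separately and add.
f(0) = 0
f′(0) = 5/2
f′′(0) = 0
f′′′(0) = -65/4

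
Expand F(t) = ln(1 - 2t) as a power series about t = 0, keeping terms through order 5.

-32*t^5/5 - 4*t^4 - 8*t^3/3 - 2*t^2 - 2*t

F(0) = 0
F′(0) = -2
F′′(0) = -4
F′′′(0) = -16
F^(4)(0) = -96
F^(5)(0) = -768
The Taylor polynomial is Σ F^(k)(0)/k! · t^k.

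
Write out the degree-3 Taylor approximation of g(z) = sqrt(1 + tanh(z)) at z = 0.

-5*z^3/48 - z^2/8 + z/2 + 1

Compose series: expand the inner function first, then feed it into the outer expansion.
g(0) = 1
g′(0) = 1/2
g′′(0) = -1/4
g′′′(0) = -5/8
The Taylor polynomial is Σ g^(k)(0)/k! · z^k.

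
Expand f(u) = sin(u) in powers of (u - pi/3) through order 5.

(u - pi/3)^5/240 + sqrt(3)*(u - pi/3)^4/48 - (u - pi/3)^3/12 - sqrt(3)*(u - pi/3)^2/4 + (u - pi/3)/2 + sqrt(3)/2

f(pi/3) = sqrt(3)/2
f′(pi/3) = 1/2
f′′(pi/3) = -sqrt(3)/2
f′′′(pi/3) = -1/2
f^(4)(pi/3) = sqrt(3)/2
f^(5)(pi/3) = 1/2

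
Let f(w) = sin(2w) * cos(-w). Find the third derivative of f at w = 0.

Expand each factor separately, then convolve coefficients.
The coefficient of w^3 in the expansion is -7/3, so f′′′(0) = 3! * (-7/3) = -14.

-14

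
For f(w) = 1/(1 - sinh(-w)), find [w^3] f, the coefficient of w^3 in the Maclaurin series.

Substitute the inner expansion into the outer series and collect powers.
[w^0] = 1;  [w^1] = -1;  [w^2] = 1;  [w^3] = -7/6.

-7/6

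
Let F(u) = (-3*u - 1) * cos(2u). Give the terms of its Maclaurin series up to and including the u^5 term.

-2*u^5 - 2*u^4/3 + 6*u^3 + 2*u^2 - 3*u - 1

Multiply each power in the prefactor through the base expansion.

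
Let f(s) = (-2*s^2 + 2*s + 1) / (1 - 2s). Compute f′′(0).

12

Shift and add copies of the series according to the polynomial's terms.
The coefficient of s^2 in the expansion is 6, so f′′(0) = 2! * (6) = 12.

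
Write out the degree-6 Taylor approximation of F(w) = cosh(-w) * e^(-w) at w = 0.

2*w^6/45 - 2*w^5/15 + w^4/3 - 2*w^3/3 + w^2 - w + 1

Multiply the two series term by term and collect like powers.
[w^0] = 1;  [w^1] = -1;  [w^2] = 1;  [w^3] = -2/3;  [w^4] = 1/3;  [w^5] = -2/15;  [w^6] = 2/45.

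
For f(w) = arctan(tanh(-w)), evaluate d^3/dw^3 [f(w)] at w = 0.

4

Compose series: expand the inner function first, then feed it into the outer expansion.
The coefficient of w^3 in the expansion is 2/3, so f′′′(0) = 3! * (2/3) = 4.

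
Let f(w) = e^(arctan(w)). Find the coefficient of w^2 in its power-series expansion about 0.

Let u equal the inner series; expand the outer function in u and truncate.
f(0) = 1
f′(0) = 1
f′′(0) = 1
Dividing each by k! gives the coefficients c_0, ..., c_2.

1/2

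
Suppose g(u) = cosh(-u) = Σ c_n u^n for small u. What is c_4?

g(0) = 1
g′(0) = 0
g′′(0) = 1
g′′′(0) = 0
g^(4)(0) = 1
So c_4 = g^(4)(0)/4! = 1/24.

1/24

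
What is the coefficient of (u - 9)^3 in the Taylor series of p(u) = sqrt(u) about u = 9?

1/3888

p(9) = 3
p′(9) = 1/6
p′′(9) = -1/108
p′′′(9) = 1/648
So c_3 = p′′′(9)/3! = 1/3888.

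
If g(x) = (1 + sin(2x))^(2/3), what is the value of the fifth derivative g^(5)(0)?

Plug the Maclaurin series of the inner function into that of the outer and collect terms.
From the series, [x^5] g = 8/3645; multiply by 5! = 120 to get 64/243.

64/243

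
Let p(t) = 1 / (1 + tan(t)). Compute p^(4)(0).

40

Write 1/(1+u) = 1 - u + u^2 - u^3 + ... and substitute the series for u.
The coefficient of t^4 in the expansion is 5/3, so p^(4)(0) = 4! * (5/3) = 40.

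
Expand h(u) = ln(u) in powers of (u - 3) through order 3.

(u - 3)^3/81 - (u - 3)^2/18 + (u - 3)/3 + ln(3)

Use the known series and substitute for the argument.
h(3) = ln(3)
h′(3) = 1/3
h′′(3) = -1/9
h′′′(3) = 2/27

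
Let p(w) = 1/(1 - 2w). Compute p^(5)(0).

The coefficient of w^5 in the expansion is 32, so p^(5)(0) = 5! * (32) = 3840.

3840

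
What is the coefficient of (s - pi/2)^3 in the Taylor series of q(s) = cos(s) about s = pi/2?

q(pi/2) = 0
q′(pi/2) = -1
q′′(pi/2) = 0
q′′′(pi/2) = 1
So c_3 = q′′′(pi/2)/3! = 1/6.

1/6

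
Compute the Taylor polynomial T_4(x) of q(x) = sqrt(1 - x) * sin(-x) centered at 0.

-x^4/48 + 7*x^3/24 + x^2/2 - x

Write out both Maclaurin series and multiply, keeping only the needed powers.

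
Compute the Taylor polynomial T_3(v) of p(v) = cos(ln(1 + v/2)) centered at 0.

v^3/16 - v^2/8 + 1

Compose series: expand the inner function first, then feed it into the outer expansion.
[v^0] = 1;  [v^1] = 0;  [v^2] = -1/8;  [v^3] = 1/16.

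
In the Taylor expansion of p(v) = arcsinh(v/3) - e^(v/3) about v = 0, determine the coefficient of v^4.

Combine the two series term by term.
p(0) = -1
p′(0) = 0
p′′(0) = -1/9
p′′′(0) = -2/27
p^(4)(0) = -1/81
So c_4 = p^(4)(0)/4! = -1/1944.

-1/1944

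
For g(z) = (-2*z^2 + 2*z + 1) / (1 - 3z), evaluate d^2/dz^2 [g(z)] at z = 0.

Multiply each power in the prefactor through the base expansion.
From the series, [z^2] g = 13; multiply by 2! = 2 to get 26.

26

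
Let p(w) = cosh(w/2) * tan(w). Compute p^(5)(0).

341/16

Take the Cauchy product of the two expansions.
The coefficient of w^5 in the expansion is 341/1920, so p^(5)(0) = 5! * (341/1920) = 341/16.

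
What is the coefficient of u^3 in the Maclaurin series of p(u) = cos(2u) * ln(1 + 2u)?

-4/3

Expand each factor separately, then convolve coefficients.
p(0) = 0
p′(0) = 2
p′′(0) = -4
p′′′(0) = -8
So c_3 = p′′′(0)/3! = -4/3.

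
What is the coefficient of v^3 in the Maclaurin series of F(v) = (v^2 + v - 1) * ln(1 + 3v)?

Shift and add copies of the series according to the polynomial's terms.
F(0) = 0
F′(0) = -3
F′′(0) = 15
F′′′(0) = -63
The Taylor polynomial is Σ F^(k)(0)/k! · v^k.

-21/2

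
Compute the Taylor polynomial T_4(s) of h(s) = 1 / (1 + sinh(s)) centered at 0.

Write 1/(1+u) = 1 - u + u^2 - u^3 + ... and substitute the series for u.

4*s^4/3 - 7*s^3/6 + s^2 - s + 1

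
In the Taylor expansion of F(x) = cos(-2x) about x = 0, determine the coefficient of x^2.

-2

Use the known series and substitute for the argument.
F(0) = 1
F′(0) = 0
F′′(0) = -4
So c_2 = F′′(0)/2! = -2.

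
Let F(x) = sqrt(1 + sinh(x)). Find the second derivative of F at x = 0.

-1/4

Plug the Maclaurin series of the inner function into that of the outer and collect terms.
The coefficient of x^2 in the expansion is -1/8, so F′′(0) = 2! * (-1/8) = -1/4.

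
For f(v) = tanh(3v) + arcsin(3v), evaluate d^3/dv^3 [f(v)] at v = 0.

Add the two expansions coefficient-wise.
The coefficient of v^3 in the expansion is -9/2, so f′′′(0) = 3! * (-9/2) = -27.

-27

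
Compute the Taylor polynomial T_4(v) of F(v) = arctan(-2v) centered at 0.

8*v^3/3 - 2*v

F(0) = 0
F′(0) = -2
F′′(0) = 0
F′′′(0) = 16
F^(4)(0) = 0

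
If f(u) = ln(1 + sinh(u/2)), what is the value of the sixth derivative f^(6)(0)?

Substitute the inner expansion into the outer series and collect powers.
The coefficient of u^6 in the expansion is -1/180, so f^(6)(0) = 6! * (-1/180) = -4.

-4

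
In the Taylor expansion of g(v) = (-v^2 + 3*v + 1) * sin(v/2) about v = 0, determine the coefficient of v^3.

-25/48

Distribute the polynomial across the series and collect like powers.
[v^0] = 0;  [v^1] = 1/2;  [v^2] = 3/2;  [v^3] = -25/48.
So c_3 = g′′′(0)/3! = -25/48.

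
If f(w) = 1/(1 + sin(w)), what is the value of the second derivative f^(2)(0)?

Substitute the inner expansion into the outer series and collect powers.
The coefficient of w^2 in the expansion is 1, so f′′(0) = 2! * (1) = 2.

2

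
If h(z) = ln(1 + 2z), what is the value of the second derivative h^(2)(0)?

-4

The coefficient of z^2 in the expansion is -2, so h′′(0) = 2! * (-2) = -4.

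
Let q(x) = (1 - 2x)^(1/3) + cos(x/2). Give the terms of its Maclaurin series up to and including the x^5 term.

-704*x^5/729 - 20399*x^4/31104 - 40*x^3/81 - 41*x^2/72 - 2*x/3 + 2

Expand each term separately and add.
[x^0] = 2;  [x^1] = -2/3;  [x^2] = -41/72;  [x^3] = -40/81;  [x^4] = -20399/31104;  [x^5] = -704/729.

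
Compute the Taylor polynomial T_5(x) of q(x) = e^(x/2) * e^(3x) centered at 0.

16807*x^5/3840 + 2401*x^4/384 + 343*x^3/48 + 49*x^2/8 + 7*x/2 + 1

Take the Cauchy product of the two expansions.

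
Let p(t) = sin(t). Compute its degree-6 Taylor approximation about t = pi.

-(t - pi)^5/120 + (t - pi)^3/6 - (t - pi)

p(pi) = 0
p′(pi) = -1
p′′(pi) = 0
p′′′(pi) = 1
p^(4)(pi) = 0
p^(5)(pi) = -1
p^(6)(pi) = 0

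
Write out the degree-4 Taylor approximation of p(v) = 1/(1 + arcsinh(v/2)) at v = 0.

Compose series: expand the inner function first, then feed it into the outer expansion.
[v^0] = 1;  [v^1] = -1/2;  [v^2] = 1/4;  [v^3] = -5/48;  [v^4] = 1/24.

v^4/24 - 5*v^3/48 + v^2/4 - v/2 + 1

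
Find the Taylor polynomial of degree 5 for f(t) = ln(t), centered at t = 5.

(t - 5)^5/15625 - (t - 5)^4/2500 + (t - 5)^3/375 - (t - 5)^2/50 + (t - 5)/5 + ln(5)

f(5) = ln(5)
f′(5) = 1/5
f′′(5) = -1/25
f′′′(5) = 2/125
f^(4)(5) = -6/625
f^(5)(5) = 24/3125
The Taylor polynomial is Σ f^(k)(5)/k! · (t - 5)^k.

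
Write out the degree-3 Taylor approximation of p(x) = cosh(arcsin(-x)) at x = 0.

Plug the Maclaurin series of the inner function into that of the outer and collect terms.
p(0) = 1
p′(0) = 0
p′′(0) = 1
p′′′(0) = 0
The Taylor polynomial is Σ p^(k)(0)/k! · x^k.

x^2/2 + 1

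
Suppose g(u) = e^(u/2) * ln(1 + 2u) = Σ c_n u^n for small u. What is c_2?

-1

Multiply the two series term by term and collect like powers.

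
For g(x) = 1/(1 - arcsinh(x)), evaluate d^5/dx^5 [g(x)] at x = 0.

Substitute the inner expansion into the outer series and collect powers.
The coefficient of x^5 in the expansion is 23/40, so g^(5)(0) = 5! * (23/40) = 69.

69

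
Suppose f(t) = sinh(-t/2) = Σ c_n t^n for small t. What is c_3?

[t^0] = 0;  [t^1] = -1/2;  [t^2] = 0;  [t^3] = -1/48.
So c_3 = f′′′(0)/3! = -1/48.

-1/48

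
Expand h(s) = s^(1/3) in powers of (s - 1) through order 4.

h(1) = 1
h′(1) = 1/3
h′′(1) = -2/9
h′′′(1) = 10/27
h^(4)(1) = -80/81

-10*(s - 1)^4/243 + 5*(s - 1)^3/81 - (s - 1)^2/9 + (s - 1)/3 + 1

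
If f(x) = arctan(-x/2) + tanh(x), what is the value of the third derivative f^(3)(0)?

-7/4

Add the two expansions coefficient-wise.
The coefficient of x^3 in the expansion is -7/24, so f′′′(0) = 3! * (-7/24) = -7/4.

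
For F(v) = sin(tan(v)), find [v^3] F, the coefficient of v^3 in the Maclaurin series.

1/6

Compose series: expand the inner function first, then feed it into the outer expansion.
[v^0] = 0;  [v^1] = 1;  [v^2] = 0;  [v^3] = 1/6.
So c_3 = F′′′(0)/3! = 1/6.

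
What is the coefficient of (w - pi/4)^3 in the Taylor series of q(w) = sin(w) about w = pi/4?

-sqrt(2)/12

q(pi/4) = sqrt(2)/2
q′(pi/4) = sqrt(2)/2
q′′(pi/4) = -sqrt(2)/2
q′′′(pi/4) = -sqrt(2)/2
Dividing each by k! gives the coefficients c_0, ..., c_3.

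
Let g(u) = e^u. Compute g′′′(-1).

e^(-1)

Apply the Taylor formula c_k = f^(k)(a)/k!.
The coefficient of (u + 1)^3 in the expansion is e^(-1)/6, so g′′′(-1) = 3! * (e^(-1)/6) = e^(-1).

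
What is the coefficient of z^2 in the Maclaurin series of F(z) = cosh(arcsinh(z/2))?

1/8

Substitute the inner expansion into the outer series and collect powers.
F(0) = 1
F′(0) = 0
F′′(0) = 1/4
So c_2 = F′′(0)/2! = 1/8.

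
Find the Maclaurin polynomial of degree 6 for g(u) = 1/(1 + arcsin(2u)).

Plug the Maclaurin series of the inner function into that of the outer and collect terms.
g(0) = 1
g′(0) = -2
g′′(0) = 8
g′′′(0) = -56
g^(4)(0) = 512
g^(5)(0) = -6048
g^(6)(0) = 84992
The Taylor polynomial is Σ g^(k)(0)/k! · u^k.

5312*u^6/45 - 252*u^5/5 + 64*u^4/3 - 28*u^3/3 + 4*u^2 - 2*u + 1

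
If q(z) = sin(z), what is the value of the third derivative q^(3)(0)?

The coefficient of z^3 in the expansion is -1/6, so q′′′(0) = 3! * (-1/6) = -1.

-1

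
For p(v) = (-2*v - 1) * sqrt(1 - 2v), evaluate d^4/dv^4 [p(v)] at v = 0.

Shift and add copies of the series according to the polynomial's terms.
The coefficient of v^4 in the expansion is 13/8, so p^(4)(0) = 4! * (13/8) = 39.

39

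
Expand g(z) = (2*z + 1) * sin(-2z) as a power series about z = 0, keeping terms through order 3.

Multiply each power in the prefactor through the base expansion.
g(0) = 0
g′(0) = -2
g′′(0) = -8
g′′′(0) = 8

4*z^3/3 - 4*z^2 - 2*z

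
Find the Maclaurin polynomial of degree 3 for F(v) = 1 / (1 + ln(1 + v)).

Use the geometric series for the reciprocal, then substitute.

-7*v^3/3 + 3*v^2/2 - v + 1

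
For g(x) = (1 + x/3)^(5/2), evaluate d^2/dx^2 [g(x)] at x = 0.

The coefficient of x^2 in the expansion is 5/24, so g′′(0) = 2! * (5/24) = 5/12.

5/12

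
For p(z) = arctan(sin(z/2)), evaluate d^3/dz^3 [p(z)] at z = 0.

Let u equal the inner series; expand the outer function in u and truncate.
From the series, [z^3] p = -1/16; multiply by 3! = 6 to get -3/8.

-3/8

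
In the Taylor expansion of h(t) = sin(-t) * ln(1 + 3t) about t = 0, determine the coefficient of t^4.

Multiply the two series term by term and collect like powers.
So c_4 = h^(4)(0)/4! = -17/2.

-17/2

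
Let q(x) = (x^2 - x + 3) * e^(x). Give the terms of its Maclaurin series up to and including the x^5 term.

Shift and add copies of the series according to the polynomial's terms.
q(0) = 3
q′(0) = 2
q′′(0) = 3
q′′′(0) = 6
q^(4)(0) = 11
q^(5)(0) = 18
Dividing each by k! gives the coefficients c_0, ..., c_5.

3*x^5/20 + 11*x^4/24 + x^3 + 3*x^2/2 + 2*x + 3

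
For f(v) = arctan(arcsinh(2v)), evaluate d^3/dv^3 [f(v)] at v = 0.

-24

Compose series: expand the inner function first, then feed it into the outer expansion.
From the series, [v^3] f = -4; multiply by 3! = 6 to get -24.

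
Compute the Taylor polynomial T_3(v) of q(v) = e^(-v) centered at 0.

-v^3/6 + v^2/2 - v + 1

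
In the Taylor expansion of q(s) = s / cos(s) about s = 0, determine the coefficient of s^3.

1/2

Divide the numerator series by the denominator series (power-series long division).
[s^0] = 0;  [s^1] = 1;  [s^2] = 0;  [s^3] = 1/2.
So c_3 = q′′′(0)/3! = 1/2.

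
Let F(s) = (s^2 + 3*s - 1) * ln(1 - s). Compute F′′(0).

Multiply each power in the prefactor through the base expansion.
The coefficient of s^2 in the expansion is -5/2, so F′′(0) = 2! * (-5/2) = -5.

-5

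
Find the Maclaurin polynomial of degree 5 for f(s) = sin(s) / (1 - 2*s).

Expand 1/(denominator) as a geometric series and multiply by the numerator's series.
f(0) = 0
f′(0) = 1
f′′(0) = 4
f′′′(0) = 23
f^(4)(0) = 184
f^(5)(0) = 1841
Dividing each by k! gives the coefficients c_0, ..., c_5.

1841*s^5/120 + 23*s^4/3 + 23*s^3/6 + 2*s^2 + s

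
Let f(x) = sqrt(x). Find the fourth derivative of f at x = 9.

From the series, [(x - 9)^4] f = -5/279936; multiply by 4! = 24 to get -5/11664.

-5/11664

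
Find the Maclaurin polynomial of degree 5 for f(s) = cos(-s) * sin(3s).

Multiply the two series term by term and collect like powers.
[s^0] = 0;  [s^1] = 3;  [s^2] = 0;  [s^3] = -6;  [s^4] = 0;  [s^5] = 22/5.

22*s^5/5 - 6*s^3 + 3*s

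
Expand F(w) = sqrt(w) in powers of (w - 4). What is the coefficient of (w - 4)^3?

1/512

Differentiate repeatedly and evaluate at the center.
F(4) = 2
F′(4) = 1/4
F′′(4) = -1/32
F′′′(4) = 3/256
Dividing each by k! gives the coefficients c_0, ..., c_3.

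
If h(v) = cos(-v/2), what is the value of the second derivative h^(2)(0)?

Differentiate repeatedly and evaluate at the center.
The coefficient of v^2 in the expansion is -1/8, so h′′(0) = 2! * (-1/8) = -1/4.

-1/4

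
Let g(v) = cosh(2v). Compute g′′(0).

4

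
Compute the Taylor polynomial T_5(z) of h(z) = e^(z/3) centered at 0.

z^5/29160 + z^4/1944 + z^3/162 + z^2/18 + z/3 + 1

Apply the Taylor formula c_k = f^(k)(a)/k!.
h(0) = 1
h′(0) = 1/3
h′′(0) = 1/9
h′′′(0) = 1/27
h^(4)(0) = 1/81
h^(5)(0) = 1/243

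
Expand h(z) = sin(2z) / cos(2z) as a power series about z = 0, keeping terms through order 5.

64*z^5/15 + 8*z^3/3 + 2*z

Divide the numerator series by the denominator series (power-series long division).
h(0) = 0
h′(0) = 2
h′′(0) = 0
h′′′(0) = 16
h^(4)(0) = 0
h^(5)(0) = 512
The Taylor polynomial is Σ h^(k)(0)/k! · z^k.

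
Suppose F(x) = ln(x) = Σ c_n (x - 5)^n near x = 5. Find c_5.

1/15625

[(x - 5)^0] = ln(5);  [(x - 5)^1] = 1/5;  [(x - 5)^2] = -1/50;  [(x - 5)^3] = 1/375;  [(x - 5)^4] = -1/2500;  [(x - 5)^5] = 1/15625.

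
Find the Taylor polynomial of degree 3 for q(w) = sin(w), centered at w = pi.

(w - pi)^3/6 - (w - pi)

[(w - pi)^0] = 0;  [(w - pi)^1] = -1;  [(w - pi)^2] = 0;  [(w - pi)^3] = 1/6.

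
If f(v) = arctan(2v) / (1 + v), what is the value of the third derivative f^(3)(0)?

Take the Cauchy product of the two expansions.
From the series, [v^3] f = -2/3; multiply by 3! = 6 to get -4.

-4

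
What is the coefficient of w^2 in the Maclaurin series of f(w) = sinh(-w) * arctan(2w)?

-2

Take the Cauchy product of the two expansions.
[w^0] = 0;  [w^1] = 0;  [w^2] = -2.
So c_2 = f′′(0)/2! = -2.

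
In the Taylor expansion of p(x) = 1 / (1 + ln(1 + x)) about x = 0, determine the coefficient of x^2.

Use the geometric series for the reciprocal, then substitute.
p(0) = 1
p′(0) = -1
p′′(0) = 3
So c_2 = p′′(0)/2! = 3/2.

3/2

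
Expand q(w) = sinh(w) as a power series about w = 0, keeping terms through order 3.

w^3/6 + w

Differentiate repeatedly and evaluate at the center.
[w^0] = 0;  [w^1] = 1;  [w^2] = 0;  [w^3] = 1/6.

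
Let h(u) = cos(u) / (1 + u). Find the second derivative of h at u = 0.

Take the Cauchy product of the two expansions.
The coefficient of u^2 in the expansion is 1/2, so h′′(0) = 2! * (1/2) = 1.

1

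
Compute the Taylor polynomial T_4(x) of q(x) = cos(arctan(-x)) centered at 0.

3*x^4/8 - x^2/2 + 1

Plug the Maclaurin series of the inner function into that of the outer and collect terms.
q(0) = 1
q′(0) = 0
q′′(0) = -1
q′′′(0) = 0
q^(4)(0) = 9
Dividing each by k! gives the coefficients c_0, ..., c_4.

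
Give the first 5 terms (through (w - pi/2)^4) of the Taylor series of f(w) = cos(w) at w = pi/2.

(w - pi/2)^3/6 - (w - pi/2)

f(pi/2) = 0
f′(pi/2) = -1
f′′(pi/2) = 0
f′′′(pi/2) = 1
f^(4)(pi/2) = 0
Dividing each by k! gives the coefficients c_0, ..., c_4.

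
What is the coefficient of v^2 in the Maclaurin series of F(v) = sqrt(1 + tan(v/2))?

-1/32

Compose series: expand the inner function first, then feed it into the outer expansion.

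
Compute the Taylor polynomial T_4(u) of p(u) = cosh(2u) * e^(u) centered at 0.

41*u^4/24 + 13*u^3/6 + 5*u^2/2 + u + 1

Take the Cauchy product of the two expansions.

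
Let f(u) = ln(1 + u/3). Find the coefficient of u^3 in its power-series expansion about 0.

1/81

c_3 = f′′′(0)/3! = 1/81.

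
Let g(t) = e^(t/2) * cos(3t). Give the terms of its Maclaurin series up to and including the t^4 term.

Write out both Maclaurin series and multiply, keeping only the needed powers.
[t^0] = 1;  [t^1] = 1/2;  [t^2] = -35/8;  [t^3] = -107/48;  [t^4] = 1081/384.

1081*t^4/384 - 107*t^3/48 - 35*t^2/8 + t/2 + 1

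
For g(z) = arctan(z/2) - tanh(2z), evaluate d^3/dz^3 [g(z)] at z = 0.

63/4

Add the two expansions coefficient-wise.
The coefficient of z^3 in the expansion is 21/8, so g′′′(0) = 3! * (21/8) = 63/4.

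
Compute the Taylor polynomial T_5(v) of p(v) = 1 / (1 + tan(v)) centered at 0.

-32*v^5/15 + 5*v^4/3 - 4*v^3/3 + v^2 - v + 1

Expand as Σ (-1)^k u^k with u equal to the inner function's series.
p(0) = 1
p′(0) = -1
p′′(0) = 2
p′′′(0) = -8
p^(4)(0) = 40
p^(5)(0) = -256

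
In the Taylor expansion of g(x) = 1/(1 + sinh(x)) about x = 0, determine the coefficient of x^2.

1

Let u equal the inner series; expand the outer function in u and truncate.
So c_2 = g′′(0)/2! = 1.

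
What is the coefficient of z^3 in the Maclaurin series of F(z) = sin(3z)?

Differentiate repeatedly and evaluate at the center.
F(0) = 0
F′(0) = 3
F′′(0) = 0
F′′′(0) = -27

-9/2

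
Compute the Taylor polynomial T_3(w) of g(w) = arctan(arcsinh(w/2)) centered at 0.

Plug the Maclaurin series of the inner function into that of the outer and collect terms.
g(0) = 0
g′(0) = 1/2
g′′(0) = 0
g′′′(0) = -3/8

-w^3/16 + w/2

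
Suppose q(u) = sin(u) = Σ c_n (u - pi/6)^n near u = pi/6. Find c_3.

-sqrt(3)/12

Apply the Taylor formula c_k = f^(k)(a)/k!.
q(pi/6) = 1/2
q′(pi/6) = sqrt(3)/2
q′′(pi/6) = -1/2
q′′′(pi/6) = -sqrt(3)/2
The Taylor polynomial is Σ q^(k)(pi/6)/k! · (u - pi/6)^k.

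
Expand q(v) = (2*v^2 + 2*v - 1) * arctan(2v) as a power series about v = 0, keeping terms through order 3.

Multiply each power in the prefactor through the base expansion.
[v^0] = 0;  [v^1] = -2;  [v^2] = 4;  [v^3] = 20/3.

20*v^3/3 + 4*v^2 - 2*v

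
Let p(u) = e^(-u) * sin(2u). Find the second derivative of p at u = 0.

-4

Take the Cauchy product of the two expansions.
The coefficient of u^2 in the expansion is -2, so p′′(0) = 2! * (-2) = -4.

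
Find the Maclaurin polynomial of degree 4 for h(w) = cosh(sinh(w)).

Compose series: expand the inner function first, then feed it into the outer expansion.
h(0) = 1
h′(0) = 0
h′′(0) = 1
h′′′(0) = 0
h^(4)(0) = 5

5*w^4/24 + w^2/2 + 1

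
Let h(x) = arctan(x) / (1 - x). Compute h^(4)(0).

16

Multiply the two series term by term and collect like powers.
The coefficient of x^4 in the expansion is 2/3, so h^(4)(0) = 4! * (2/3) = 16.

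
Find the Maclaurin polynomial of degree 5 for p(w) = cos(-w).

w^4/24 - w^2/2 + 1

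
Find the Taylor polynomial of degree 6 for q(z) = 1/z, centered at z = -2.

q(-2) = -1/2
q′(-2) = -1/4
q′′(-2) = -1/4
q′′′(-2) = -3/8
q^(4)(-2) = -3/4
q^(5)(-2) = -15/8
q^(6)(-2) = -45/8
Dividing each by k! gives the coefficients c_0, ..., c_6.

-(z + 2)^6/128 - (z + 2)^5/64 - (z + 2)^4/32 - (z + 2)^3/16 - (z + 2)^2/8 - (z + 2)/4 - 1/2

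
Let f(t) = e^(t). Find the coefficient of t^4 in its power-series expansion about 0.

1/24

Use the known series and substitute for the argument.
f(0) = 1
f′(0) = 1
f′′(0) = 1
f′′′(0) = 1
f^(4)(0) = 1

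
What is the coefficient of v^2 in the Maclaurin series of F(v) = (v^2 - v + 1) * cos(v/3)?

17/18

Distribute the polynomial across the series and collect like powers.
F(0) = 1
F′(0) = -1
F′′(0) = 17/9
So c_2 = F′′(0)/2! = 17/18.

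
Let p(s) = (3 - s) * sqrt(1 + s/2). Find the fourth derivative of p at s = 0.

Multiply each power in the prefactor through the base expansion.
The coefficient of s^4 in the expansion is -31/2048, so p^(4)(0) = 4! * (-31/2048) = -93/256.

-93/256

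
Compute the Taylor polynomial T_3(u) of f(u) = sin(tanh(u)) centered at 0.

-u^3/2 + u

Compose series: expand the inner function first, then feed it into the outer expansion.
f(0) = 0
f′(0) = 1
f′′(0) = 0
f′′′(0) = -3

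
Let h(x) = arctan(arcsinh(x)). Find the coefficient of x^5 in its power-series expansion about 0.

Plug the Maclaurin series of the inner function into that of the outer and collect terms.
h(0) = 0
h′(0) = 1
h′′(0) = 0
h′′′(0) = -3
h^(4)(0) = 0
h^(5)(0) = 53
So c_5 = h^(5)(0)/5! = 53/120.

53/120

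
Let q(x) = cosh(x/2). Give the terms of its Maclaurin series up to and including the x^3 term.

Apply the Taylor formula c_k = f^(k)(a)/k!.
[x^0] = 1;  [x^1] = 0;  [x^2] = 1/8;  [x^3] = 0.

x^2/8 + 1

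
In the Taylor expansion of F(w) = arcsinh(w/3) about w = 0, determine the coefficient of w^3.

-1/162

[w^0] = 0;  [w^1] = 1/3;  [w^2] = 0;  [w^3] = -1/162.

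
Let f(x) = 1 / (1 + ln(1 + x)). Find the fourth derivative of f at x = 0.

Use the geometric series for the reciprocal, then substitute.
From the series, [x^4] f = 11/3; multiply by 4! = 24 to get 88.

88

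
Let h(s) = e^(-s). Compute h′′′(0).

The coefficient of s^3 in the expansion is -1/6, so h′′′(0) = 3! * (-1/6) = -1.

-1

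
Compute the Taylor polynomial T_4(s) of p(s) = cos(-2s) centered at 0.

2*s^4/3 - 2*s^2 + 1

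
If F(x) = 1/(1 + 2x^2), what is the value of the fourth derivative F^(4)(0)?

96

From the series, [x^4] F = 4; multiply by 4! = 24 to get 96.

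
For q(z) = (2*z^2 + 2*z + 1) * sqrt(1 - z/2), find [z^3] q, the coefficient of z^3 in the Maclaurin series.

-73/128

Shift and add copies of the series according to the polynomial's terms.
q(0) = 1
q′(0) = 7/4
q′′(0) = 47/16
q′′′(0) = -219/64
Dividing each by k! gives the coefficients c_0, ..., c_3.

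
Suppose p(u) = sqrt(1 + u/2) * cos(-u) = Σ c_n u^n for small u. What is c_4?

337/6144

Write out both Maclaurin series and multiply, keeping only the needed powers.
[u^0] = 1;  [u^1] = 1/4;  [u^2] = -17/32;  [u^3] = -15/128;  [u^4] = 337/6144.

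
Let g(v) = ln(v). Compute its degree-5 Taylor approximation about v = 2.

(v - 2)^5/160 - (v - 2)^4/64 + (v - 2)^3/24 - (v - 2)^2/8 + (v - 2)/2 + ln(2)

g(2) = ln(2)
g′(2) = 1/2
g′′(2) = -1/4
g′′′(2) = 1/4
g^(4)(2) = -3/8
g^(5)(2) = 3/4
The Taylor polynomial is Σ g^(k)(2)/k! · (v - 2)^k.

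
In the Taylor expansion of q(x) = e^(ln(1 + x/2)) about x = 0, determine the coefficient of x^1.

1/2

Substitute the inner expansion into the outer series and collect powers.
q(0) = 1
q′(0) = 1/2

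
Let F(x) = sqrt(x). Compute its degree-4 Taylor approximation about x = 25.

-(x - 25)^4/2000000 + (x - 25)^3/50000 - (x - 25)^2/1000 + (x - 25)/10 + 5

[(x - 25)^0] = 5;  [(x - 25)^1] = 1/10;  [(x - 25)^2] = -1/1000;  [(x - 25)^3] = 1/50000;  [(x - 25)^4] = -1/2000000.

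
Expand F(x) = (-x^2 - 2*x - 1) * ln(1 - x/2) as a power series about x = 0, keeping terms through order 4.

Distribute the polynomial across the series and collect like powers.
[x^0] = 0;  [x^1] = 1/2;  [x^2] = 9/8;  [x^3] = 19/24;  [x^4] = 43/192.

43*x^4/192 + 19*x^3/24 + 9*x^2/8 + x/2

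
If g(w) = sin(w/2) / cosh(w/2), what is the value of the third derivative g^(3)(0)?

Write the quotient as an unknown series and match coefficients against numerator = denominator · series.
From the series, [w^3] g = -1/12; multiply by 3! = 6 to get -1/2.

-1/2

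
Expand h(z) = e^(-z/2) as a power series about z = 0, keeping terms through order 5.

[z^0] = 1;  [z^1] = -1/2;  [z^2] = 1/8;  [z^3] = -1/48;  [z^4] = 1/384;  [z^5] = -1/3840.

-z^5/3840 + z^4/384 - z^3/48 + z^2/8 - z/2 + 1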